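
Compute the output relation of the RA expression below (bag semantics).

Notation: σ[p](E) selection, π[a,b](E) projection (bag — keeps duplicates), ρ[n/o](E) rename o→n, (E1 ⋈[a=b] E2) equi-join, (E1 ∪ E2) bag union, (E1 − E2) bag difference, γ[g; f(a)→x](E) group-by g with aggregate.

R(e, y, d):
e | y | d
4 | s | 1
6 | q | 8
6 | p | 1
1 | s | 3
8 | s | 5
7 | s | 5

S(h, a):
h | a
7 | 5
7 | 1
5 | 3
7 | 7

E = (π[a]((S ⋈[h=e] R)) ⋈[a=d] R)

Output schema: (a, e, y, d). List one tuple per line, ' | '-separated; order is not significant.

Stepwise |·|:
  S → 4
  R → 6
  (S ⋈[h=e] R) → 3
  π[a]((S ⋈[h=e] R)) → 3
  R → 6
  (π[a]((S ⋈[h=e] R)) ⋈[a=d] R) → 4

== RESULT ==
a | e | y | d
1 | 4 | s | 1
1 | 6 | p | 1
5 | 7 | s | 5
5 | 8 | s | 5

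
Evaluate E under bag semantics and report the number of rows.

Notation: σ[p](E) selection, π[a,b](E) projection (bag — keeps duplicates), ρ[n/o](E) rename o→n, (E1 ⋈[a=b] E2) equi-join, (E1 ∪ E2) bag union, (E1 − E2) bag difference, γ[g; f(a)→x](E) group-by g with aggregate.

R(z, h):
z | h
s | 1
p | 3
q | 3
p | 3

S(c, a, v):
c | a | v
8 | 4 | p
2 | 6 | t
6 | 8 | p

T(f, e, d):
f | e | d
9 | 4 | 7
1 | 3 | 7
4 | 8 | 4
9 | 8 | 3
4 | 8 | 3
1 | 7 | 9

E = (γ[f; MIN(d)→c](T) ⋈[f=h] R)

Subexpression sizes:
  T → 6
  γ[f; MIN(d)→c](T) → 3
  R → 4
  (γ[f; MIN(d)→c](T) ⋈[f=h] R) → 1

|E| = 1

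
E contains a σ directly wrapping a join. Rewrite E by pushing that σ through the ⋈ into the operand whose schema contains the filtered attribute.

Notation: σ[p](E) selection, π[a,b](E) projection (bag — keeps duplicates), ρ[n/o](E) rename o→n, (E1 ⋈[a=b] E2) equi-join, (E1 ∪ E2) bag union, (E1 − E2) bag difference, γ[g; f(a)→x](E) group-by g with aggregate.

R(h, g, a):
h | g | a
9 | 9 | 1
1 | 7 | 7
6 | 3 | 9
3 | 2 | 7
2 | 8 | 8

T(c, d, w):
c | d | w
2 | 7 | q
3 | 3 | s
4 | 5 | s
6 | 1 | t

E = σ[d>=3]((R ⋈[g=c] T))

σ filters on d, owned by the right side.
E' = (R ⋈[g=c] σ[d>=3](T))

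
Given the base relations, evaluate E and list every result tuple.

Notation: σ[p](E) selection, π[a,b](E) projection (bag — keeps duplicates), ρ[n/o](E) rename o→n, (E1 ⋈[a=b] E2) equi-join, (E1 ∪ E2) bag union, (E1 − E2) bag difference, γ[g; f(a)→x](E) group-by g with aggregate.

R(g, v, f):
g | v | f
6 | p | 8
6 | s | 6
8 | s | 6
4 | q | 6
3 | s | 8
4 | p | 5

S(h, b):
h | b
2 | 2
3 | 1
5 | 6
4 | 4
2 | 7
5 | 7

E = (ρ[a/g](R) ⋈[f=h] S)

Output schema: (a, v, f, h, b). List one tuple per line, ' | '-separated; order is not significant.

Subexpression sizes:
  R → 6
  ρ[a/g](R) → 6
  S → 6
  (ρ[a/g](R) ⋈[f=h] S) → 2

== RESULT ==
a | v | f | h | b
4 | p | 5 | 5 | 6
4 | p | 5 | 5 | 7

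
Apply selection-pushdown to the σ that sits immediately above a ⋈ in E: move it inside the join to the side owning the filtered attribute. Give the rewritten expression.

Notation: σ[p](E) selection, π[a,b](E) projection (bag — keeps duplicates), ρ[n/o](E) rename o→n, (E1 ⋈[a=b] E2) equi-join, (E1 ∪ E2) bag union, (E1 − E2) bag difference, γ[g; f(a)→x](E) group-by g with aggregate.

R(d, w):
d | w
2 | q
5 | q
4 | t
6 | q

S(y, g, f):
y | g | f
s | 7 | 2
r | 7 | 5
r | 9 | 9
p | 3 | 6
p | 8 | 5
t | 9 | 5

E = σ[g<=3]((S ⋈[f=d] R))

σ filters on g, owned by the left side.
E' = (σ[g<=3](S) ⋈[f=d] R)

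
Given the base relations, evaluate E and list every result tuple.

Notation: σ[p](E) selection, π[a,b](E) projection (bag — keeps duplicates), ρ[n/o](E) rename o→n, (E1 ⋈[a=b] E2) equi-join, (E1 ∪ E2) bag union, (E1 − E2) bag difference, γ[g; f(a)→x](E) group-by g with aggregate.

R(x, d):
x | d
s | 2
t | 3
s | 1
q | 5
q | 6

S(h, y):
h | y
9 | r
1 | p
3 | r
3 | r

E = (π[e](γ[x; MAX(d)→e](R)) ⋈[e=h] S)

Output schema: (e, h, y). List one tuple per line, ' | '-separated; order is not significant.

Subexpression sizes:
  R → 5
  γ[x; MAX(d)→e](R) → 3
  π[e](γ[x; MAX(d)→e](R)) → 3
  S → 4
  (π[e](γ[x; MAX(d)→e](R)) ⋈[e=h] S) → 2

== RESULT ==
e | h | y
3 | 3 | r
3 | 3 | r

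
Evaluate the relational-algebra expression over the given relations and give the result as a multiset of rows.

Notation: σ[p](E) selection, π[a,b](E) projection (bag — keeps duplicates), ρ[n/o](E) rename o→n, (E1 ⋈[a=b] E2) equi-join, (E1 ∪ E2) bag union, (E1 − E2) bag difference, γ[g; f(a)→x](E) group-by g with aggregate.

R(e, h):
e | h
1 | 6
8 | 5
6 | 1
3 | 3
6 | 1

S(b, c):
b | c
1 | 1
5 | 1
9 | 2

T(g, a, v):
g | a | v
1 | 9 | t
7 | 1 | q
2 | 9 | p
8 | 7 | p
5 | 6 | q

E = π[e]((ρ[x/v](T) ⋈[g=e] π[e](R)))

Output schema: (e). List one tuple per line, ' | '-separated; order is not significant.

Subexpression sizes:
  T → 5
  ρ[x/v](T) → 5
  R → 5
  π[e](R) → 5
  (ρ[x/v](T) ⋈[g=e] π[e](R)) → 2
  π[e]((ρ[x/v](T) ⋈[g=e] π[e](R))) → 2

== RESULT ==
e
1
8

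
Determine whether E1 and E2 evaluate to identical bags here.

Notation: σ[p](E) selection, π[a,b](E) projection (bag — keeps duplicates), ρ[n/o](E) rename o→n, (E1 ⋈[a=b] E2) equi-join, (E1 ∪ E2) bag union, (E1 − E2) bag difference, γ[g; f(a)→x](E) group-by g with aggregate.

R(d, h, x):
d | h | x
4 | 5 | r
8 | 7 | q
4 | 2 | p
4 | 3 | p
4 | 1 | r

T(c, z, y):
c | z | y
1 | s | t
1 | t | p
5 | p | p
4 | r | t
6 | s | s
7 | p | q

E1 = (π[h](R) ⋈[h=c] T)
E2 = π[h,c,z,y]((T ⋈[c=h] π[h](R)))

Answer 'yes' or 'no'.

E1 subexpression sizes:
  R → 5
  π[h](R) → 5
  T → 6
  (π[h](R) ⋈[h=c] T) → 4
E2 subexpression sizes:
  T → 6
  R → 5
  π[h](R) → 5
  (T ⋈[c=h] π[h](R)) → 4
  π[h,c,z,y]((T ⋈[c=h] π[h](R))) → 4

E1 and E2 produce the same multiset:
h | c | z | y
1 | 1 | s | t
1 | 1 | t | p
5 | 5 | p | p
7 | 7 | p | q

yes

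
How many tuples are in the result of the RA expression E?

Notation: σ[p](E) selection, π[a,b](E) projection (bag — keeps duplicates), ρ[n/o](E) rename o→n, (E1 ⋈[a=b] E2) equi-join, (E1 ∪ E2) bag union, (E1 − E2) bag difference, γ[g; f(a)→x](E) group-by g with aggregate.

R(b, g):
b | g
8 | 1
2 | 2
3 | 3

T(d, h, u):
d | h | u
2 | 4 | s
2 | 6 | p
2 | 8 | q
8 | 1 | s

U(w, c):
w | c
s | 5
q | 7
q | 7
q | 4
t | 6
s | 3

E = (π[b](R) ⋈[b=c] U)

Row counts bottom-up:
  R → 3
  π[b](R) → 3
  U → 6
  (π[b](R) ⋈[b=c] U) → 1

|E| = 1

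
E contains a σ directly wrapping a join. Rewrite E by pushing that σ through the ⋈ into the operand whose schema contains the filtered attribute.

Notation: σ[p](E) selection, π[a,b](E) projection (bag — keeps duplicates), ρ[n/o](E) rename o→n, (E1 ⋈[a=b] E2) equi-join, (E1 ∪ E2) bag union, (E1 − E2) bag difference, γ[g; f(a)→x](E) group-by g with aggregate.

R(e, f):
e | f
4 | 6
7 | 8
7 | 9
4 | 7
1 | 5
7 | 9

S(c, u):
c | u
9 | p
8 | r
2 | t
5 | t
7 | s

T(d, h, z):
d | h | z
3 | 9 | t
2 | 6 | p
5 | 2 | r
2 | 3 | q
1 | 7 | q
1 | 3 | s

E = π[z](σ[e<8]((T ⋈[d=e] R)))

σ filters on e, owned by the right side.
E' = π[z]((T ⋈[d=e] σ[e<8](R)))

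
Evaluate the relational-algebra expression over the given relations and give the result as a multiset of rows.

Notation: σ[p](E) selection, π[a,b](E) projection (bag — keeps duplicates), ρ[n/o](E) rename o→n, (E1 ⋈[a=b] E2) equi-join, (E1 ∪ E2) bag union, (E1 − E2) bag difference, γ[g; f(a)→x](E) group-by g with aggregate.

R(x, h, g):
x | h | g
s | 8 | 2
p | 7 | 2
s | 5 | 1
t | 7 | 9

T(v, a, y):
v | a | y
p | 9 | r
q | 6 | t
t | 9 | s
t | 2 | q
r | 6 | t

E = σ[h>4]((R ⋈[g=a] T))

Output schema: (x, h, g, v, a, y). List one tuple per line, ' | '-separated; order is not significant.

Row counts bottom-up:
  R → 4
  T → 5
  (R ⋈[g=a] T) → 4
  σ[h>4]((R ⋈[g=a] T)) → 4

== RESULT ==
x | h | g | v | a | y
p | 7 | 2 | t | 2 | q
s | 8 | 2 | t | 2 | q
t | 7 | 9 | p | 9 | r
t | 7 | 9 | t | 9 | s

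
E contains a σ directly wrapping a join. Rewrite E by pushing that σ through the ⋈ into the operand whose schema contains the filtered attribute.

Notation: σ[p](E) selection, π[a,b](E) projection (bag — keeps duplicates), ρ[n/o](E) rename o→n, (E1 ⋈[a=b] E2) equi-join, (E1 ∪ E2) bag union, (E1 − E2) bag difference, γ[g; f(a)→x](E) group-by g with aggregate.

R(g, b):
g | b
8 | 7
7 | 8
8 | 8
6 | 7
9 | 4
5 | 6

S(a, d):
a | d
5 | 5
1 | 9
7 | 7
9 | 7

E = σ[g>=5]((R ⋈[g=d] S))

σ filters on g, owned by the left side.
E' = (σ[g>=5](R) ⋈[g=d] S)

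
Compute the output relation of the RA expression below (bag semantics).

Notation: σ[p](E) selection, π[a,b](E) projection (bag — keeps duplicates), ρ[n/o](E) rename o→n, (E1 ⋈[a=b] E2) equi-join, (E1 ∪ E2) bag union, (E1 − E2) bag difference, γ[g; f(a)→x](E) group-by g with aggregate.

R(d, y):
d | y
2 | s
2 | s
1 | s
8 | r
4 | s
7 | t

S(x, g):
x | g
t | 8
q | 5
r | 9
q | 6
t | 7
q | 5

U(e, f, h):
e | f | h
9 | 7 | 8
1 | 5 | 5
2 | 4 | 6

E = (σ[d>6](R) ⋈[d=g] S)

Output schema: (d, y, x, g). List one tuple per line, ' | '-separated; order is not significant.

Per-node cardinality:
  R → 6
  σ[d>6](R) → 2
  S → 6
  (σ[d>6](R) ⋈[d=g] S) → 2

== RESULT ==
d | y | x | g
7 | t | t | 7
8 | r | t | 8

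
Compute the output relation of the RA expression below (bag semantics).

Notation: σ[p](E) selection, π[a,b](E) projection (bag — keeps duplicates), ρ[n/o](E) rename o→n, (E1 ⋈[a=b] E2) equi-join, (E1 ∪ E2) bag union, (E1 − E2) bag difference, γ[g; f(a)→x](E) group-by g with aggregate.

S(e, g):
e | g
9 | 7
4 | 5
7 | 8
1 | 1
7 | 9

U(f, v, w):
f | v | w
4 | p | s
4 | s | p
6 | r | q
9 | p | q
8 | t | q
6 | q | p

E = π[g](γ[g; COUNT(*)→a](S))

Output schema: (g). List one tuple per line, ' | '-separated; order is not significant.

Per-node cardinality:
  S → 5
  γ[g; COUNT(*)→a](S) → 5
  π[g](γ[g; COUNT(*)→a](S)) → 5

== RESULT ==
g
1
5
7
8
9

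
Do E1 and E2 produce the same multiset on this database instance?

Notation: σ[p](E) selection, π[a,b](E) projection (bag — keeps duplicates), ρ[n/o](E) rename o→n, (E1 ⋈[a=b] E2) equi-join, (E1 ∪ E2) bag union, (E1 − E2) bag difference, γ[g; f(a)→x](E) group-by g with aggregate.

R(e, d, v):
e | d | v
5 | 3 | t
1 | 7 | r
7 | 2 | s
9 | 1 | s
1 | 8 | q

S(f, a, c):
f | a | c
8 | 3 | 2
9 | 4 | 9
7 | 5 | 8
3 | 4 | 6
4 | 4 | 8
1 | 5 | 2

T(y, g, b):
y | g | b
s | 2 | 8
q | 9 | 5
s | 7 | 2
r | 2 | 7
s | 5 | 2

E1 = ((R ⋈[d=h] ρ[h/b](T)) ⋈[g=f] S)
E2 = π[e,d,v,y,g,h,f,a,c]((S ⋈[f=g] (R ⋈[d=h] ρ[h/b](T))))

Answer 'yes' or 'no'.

E1 stepwise |·|:
  R → 5
  T → 5
  ρ[h/b](T) → 5
  (R ⋈[d=h] ρ[h/b](T)) → 4
  S → 6
  ((R ⋈[d=h] ρ[h/b](T)) ⋈[g=f] S) → 1
E2 stepwise |·|:
  S → 6
  R → 5
  T → 5
  ρ[h/b](T) → 5
  (R ⋈[d=h] ρ[h/b](T)) → 4
  (S ⋈[f=g] (R ⋈[d=h] ρ[h/b](T))) → 1
  π[e,d,v,y,g,h,f,a,c]((S ⋈[f=g] (R ⋈[d=h] ρ[h/b](T)))) → 1

E1 and E2 produce the same multiset:
e | d | v | y | g | h | f | a | c
7 | 2 | s | s | 7 | 2 | 7 | 5 | 8

yes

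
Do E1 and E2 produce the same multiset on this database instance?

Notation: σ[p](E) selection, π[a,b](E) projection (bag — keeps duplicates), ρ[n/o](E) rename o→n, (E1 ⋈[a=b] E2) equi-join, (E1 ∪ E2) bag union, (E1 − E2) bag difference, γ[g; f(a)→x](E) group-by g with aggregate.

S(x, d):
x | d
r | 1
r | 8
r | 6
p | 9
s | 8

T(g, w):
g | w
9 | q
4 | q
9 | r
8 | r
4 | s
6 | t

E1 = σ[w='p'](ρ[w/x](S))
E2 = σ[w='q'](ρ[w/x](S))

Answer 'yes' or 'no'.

E1 per-node cardinality:
  S → 5
  ρ[w/x](S) → 5
  σ[w='p'](ρ[w/x](S)) → 1
E2 per-node cardinality:
  S → 5
  ρ[w/x](S) → 5
  σ[w='q'](ρ[w/x](S)) → 0

E1 result:
w | d
p | 9
E2 result:
w | d
(0 rows)
Witness: ('p', 9) appears 1× in E1 but 0× in E2.

no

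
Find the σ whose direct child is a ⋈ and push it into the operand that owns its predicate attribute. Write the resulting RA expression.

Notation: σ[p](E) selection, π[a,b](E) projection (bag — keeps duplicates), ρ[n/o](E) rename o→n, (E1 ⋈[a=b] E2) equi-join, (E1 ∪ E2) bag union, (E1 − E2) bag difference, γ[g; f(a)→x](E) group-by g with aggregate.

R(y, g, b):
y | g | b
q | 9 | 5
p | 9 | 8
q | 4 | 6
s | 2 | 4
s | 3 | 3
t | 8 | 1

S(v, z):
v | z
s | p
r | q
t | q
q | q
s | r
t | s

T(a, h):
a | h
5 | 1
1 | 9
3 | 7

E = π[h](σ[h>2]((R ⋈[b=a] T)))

σ filters on h, owned by the right side.
E' = π[h]((R ⋈[b=a] σ[h>2](T)))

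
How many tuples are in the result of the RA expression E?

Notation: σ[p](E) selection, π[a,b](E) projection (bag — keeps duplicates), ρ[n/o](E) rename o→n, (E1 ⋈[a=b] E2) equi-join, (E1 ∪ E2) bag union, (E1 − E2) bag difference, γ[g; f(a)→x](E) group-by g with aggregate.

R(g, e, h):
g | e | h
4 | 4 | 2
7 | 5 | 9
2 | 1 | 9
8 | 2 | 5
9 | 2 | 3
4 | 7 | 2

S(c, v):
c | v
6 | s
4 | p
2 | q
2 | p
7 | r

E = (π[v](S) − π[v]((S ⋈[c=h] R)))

Stepwise |·|:
  S → 5
  π[v](S) → 5
  S → 5
  R → 6
  (S ⋈[c=h] R) → 4
  π[v]((S ⋈[c=h] R)) → 4
  (π[v](S) − π[v]((S ⋈[c=h] R))) → 2

|E| = 2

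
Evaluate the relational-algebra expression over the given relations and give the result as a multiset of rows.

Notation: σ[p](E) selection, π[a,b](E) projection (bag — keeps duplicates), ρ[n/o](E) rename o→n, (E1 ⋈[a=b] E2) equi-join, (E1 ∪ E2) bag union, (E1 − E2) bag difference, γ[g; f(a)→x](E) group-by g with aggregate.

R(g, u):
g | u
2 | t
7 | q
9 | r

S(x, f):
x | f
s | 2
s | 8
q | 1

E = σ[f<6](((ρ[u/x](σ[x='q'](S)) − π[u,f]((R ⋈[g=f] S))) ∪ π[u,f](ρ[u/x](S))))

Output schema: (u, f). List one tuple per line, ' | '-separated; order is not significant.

Stepwise |·|:
  S → 3
  σ[x='q'](S) → 1
  ρ[u/x](σ[x='q'](S)) → 1
  R → 3
  S → 3
  (R ⋈[g=f] S) → 1
  π[u,f]((R ⋈[g=f] S)) → 1
  (ρ[u/x](σ[x='q'](S)) − π[u,f]((R ⋈[g=f] S))) → 1
  S → 3
  ρ[u/x](S) → 3
  π[u,f](ρ[u/x](S)) → 3
  ((ρ[u/x](σ[x='q'](S)) − π[u,f]((R ⋈[g=f] S))) ∪ π[u,f](ρ[u/x](S))) → 4
  σ[f<6](((ρ[u/x](σ[x='q'](S)) − π[u,f]((R ⋈[g=f] S))) ∪ π[u,f](ρ[u/x](S)))) → 3

== RESULT ==
u | f
q | 1
q | 1
s | 2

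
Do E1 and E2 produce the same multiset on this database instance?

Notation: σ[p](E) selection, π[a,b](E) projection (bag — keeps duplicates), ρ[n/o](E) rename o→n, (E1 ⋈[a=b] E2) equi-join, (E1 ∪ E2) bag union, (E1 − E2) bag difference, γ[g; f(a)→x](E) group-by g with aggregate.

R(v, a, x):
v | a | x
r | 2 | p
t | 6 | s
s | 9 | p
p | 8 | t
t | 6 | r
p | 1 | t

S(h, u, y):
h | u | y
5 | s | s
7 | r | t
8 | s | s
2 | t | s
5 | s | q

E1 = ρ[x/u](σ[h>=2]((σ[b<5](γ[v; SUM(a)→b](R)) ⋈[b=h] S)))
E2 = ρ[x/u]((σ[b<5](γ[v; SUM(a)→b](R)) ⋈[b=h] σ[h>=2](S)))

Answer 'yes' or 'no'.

E1 subexpression sizes:
  R → 6
  γ[v; SUM(a)→b](R) → 4
  σ[b<5](γ[v; SUM(a)→b](R)) → 1
  S → 5
  (σ[b<5](γ[v; SUM(a)→b](R)) ⋈[b=h] S) → 1
  σ[h>=2]((σ[b<5](γ[v; SUM(a)→b](R)) ⋈[b=h] S)) → 1
  ρ[x/u](σ[h>=2]((σ[b<5](γ[v; SUM(a)→b](R)) ⋈[b=h] S))) → 1
E2 subexpression sizes:
  R → 6
  γ[v; SUM(a)→b](R) → 4
  σ[b<5](γ[v; SUM(a)→b](R)) → 1
  S → 5
  σ[h>=2](S) → 5
  (σ[b<5](γ[v; SUM(a)→b](R)) ⋈[b=h] σ[h>=2](S)) → 1
  ρ[x/u]((σ[b<5](γ[v; SUM(a)→b](R)) ⋈[b=h] σ[h>=2](S))) → 1

E1 and E2 produce the same multiset:
v | b | h | x | y
r | 2 | 2 | t | s

yes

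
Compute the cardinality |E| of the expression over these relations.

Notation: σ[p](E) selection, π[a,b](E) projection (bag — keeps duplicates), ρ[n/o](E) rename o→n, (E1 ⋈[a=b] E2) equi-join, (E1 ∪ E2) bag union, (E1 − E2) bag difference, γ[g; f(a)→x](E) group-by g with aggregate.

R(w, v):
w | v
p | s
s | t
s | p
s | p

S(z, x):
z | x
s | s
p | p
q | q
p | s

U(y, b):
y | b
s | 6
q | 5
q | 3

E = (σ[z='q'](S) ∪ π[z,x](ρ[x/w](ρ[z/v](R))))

Subexpression sizes:
  S → 4
  σ[z='q'](S) → 1
  R → 4
  ρ[z/v](R) → 4
  ρ[x/w](ρ[z/v](R)) → 4
  π[z,x](ρ[x/w](ρ[z/v](R))) → 4
  (σ[z='q'](S) ∪ π[z,x](ρ[x/w](ρ[z/v](R)))) → 5

|E| = 5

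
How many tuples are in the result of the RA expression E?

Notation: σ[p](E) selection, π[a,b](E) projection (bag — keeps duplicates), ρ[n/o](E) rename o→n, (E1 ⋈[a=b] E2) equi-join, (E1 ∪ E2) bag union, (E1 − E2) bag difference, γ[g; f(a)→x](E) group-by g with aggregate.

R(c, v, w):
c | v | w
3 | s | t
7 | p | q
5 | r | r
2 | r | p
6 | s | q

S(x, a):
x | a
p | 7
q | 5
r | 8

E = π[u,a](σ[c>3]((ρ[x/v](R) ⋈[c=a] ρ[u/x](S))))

Subexpression sizes:
  R → 5
  ρ[x/v](R) → 5
  S → 3
  ρ[u/x](S) → 3
  (ρ[x/v](R) ⋈[c=a] ρ[u/x](S)) → 2
  σ[c>3]((ρ[x/v](R) ⋈[c=a] ρ[u/x](S))) → 2
  π[u,a](σ[c>3]((ρ[x/v](R) ⋈[c=a] ρ[u/x](S)))) → 2

|E| = 2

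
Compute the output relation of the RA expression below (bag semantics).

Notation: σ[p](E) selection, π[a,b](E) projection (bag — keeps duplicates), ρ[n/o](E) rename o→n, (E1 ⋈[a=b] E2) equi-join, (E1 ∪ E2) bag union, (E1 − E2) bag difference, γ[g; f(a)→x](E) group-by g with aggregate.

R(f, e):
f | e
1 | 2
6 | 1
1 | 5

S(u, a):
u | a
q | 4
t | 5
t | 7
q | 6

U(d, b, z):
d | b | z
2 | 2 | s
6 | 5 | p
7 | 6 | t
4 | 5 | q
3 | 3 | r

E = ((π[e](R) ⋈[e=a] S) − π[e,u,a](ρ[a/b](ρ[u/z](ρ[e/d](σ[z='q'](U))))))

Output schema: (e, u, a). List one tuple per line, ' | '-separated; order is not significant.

Stepwise |·|:
  R → 3
  π[e](R) → 3
  S → 4
  (π[e](R) ⋈[e=a] S) → 1
  U → 5
  σ[z='q'](U) → 1
  ρ[e/d](σ[z='q'](U)) → 1
  ρ[u/z](ρ[e/d](σ[z='q'](U))) → 1
  ρ[a/b](ρ[u/z](ρ[e/d](σ[z='q'](U)))) → 1
  π[e,u,a](ρ[a/b](ρ[u/z](ρ[e/d](σ[z='q'](U))))) → 1
  ((π[e](R) ⋈[e=a] S) − π[e,u,a](ρ[a/b](ρ[u/z](ρ[e/d](σ[z='q'](U)))))) → 1

== RESULT ==
e | u | a
5 | t | 5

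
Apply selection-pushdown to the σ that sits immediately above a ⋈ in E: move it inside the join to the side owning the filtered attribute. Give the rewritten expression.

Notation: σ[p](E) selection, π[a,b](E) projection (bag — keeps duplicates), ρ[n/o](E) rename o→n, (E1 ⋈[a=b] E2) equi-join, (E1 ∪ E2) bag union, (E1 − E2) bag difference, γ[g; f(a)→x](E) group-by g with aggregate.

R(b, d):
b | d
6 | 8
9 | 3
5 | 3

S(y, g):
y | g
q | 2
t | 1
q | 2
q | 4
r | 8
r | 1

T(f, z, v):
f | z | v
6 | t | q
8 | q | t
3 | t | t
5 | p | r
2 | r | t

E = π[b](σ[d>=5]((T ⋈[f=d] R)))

σ filters on d, owned by the right side.
E' = π[b]((T ⋈[f=d] σ[d>=5](R)))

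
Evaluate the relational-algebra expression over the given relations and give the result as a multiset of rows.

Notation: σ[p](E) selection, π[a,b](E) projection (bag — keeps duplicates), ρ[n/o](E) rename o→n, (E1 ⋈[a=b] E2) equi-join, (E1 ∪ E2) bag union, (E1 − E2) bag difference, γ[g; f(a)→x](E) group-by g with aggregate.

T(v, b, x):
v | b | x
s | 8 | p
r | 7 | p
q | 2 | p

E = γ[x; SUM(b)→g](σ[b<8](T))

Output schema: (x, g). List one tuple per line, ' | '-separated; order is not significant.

Subexpression sizes:
  T → 3
  σ[b<8](T) → 2
  γ[x; SUM(b)→g](σ[b<8](T)) → 1

== RESULT ==
x | g
p | 9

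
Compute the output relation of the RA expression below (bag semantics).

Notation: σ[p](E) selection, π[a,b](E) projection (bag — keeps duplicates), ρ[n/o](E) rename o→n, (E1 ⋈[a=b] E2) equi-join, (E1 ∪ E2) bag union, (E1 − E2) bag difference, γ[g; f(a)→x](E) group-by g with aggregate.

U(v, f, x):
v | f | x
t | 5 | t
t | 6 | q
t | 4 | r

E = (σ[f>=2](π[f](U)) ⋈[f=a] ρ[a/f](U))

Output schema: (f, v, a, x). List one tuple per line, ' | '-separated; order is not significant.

Subexpression sizes:
  U → 3
  π[f](U) → 3
  σ[f>=2](π[f](U)) → 3
  U → 3
  ρ[a/f](U) → 3
  (σ[f>=2](π[f](U)) ⋈[f=a] ρ[a/f](U)) → 3

== RESULT ==
f | v | a | x
4 | t | 4 | r
5 | t | 5 | t
6 | t | 6 | q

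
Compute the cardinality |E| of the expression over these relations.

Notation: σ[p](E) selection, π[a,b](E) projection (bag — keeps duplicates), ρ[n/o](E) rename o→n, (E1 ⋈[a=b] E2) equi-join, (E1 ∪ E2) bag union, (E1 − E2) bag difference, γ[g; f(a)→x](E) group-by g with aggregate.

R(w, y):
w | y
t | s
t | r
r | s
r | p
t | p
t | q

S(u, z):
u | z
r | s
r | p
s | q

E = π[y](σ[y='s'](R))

Row counts bottom-up:
  R → 6
  σ[y='s'](R) → 2
  π[y](σ[y='s'](R)) → 2

|E| = 2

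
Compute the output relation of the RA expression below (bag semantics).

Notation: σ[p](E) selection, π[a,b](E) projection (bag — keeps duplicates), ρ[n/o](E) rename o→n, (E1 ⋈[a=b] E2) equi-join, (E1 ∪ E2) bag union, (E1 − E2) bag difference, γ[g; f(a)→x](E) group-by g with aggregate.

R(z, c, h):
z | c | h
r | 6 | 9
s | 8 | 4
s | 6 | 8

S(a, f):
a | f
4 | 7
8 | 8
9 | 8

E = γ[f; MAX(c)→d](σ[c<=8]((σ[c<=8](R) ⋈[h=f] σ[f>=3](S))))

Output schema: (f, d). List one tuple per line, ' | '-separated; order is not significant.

Per-node cardinality:
  R → 3
  σ[c<=8](R) → 3
  S → 3
  σ[f>=3](S) → 3
  (σ[c<=8](R) ⋈[h=f] σ[f>=3](S)) → 2
  σ[c<=8]((σ[c<=8](R) ⋈[h=f] σ[f>=3](S))) → 2
  γ[f; MAX(c)→d](σ[c<=8]((σ[c<=8](R) ⋈[h=f] σ[f>=3](S)))) → 1

== RESULT ==
f | d
8 | 6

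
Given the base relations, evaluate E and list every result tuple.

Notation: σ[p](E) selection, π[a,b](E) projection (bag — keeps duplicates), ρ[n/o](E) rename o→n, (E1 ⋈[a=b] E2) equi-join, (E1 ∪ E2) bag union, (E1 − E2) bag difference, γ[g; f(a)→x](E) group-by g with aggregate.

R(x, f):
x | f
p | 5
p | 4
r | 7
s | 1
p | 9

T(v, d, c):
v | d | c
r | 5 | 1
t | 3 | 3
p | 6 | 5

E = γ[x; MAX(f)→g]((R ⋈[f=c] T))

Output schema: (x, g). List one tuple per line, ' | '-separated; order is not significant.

Subexpression sizes:
  R → 5
  T → 3
  (R ⋈[f=c] T) → 2
  γ[x; MAX(f)→g]((R ⋈[f=c] T)) → 2

== RESULT ==
x | g
p | 5
s | 1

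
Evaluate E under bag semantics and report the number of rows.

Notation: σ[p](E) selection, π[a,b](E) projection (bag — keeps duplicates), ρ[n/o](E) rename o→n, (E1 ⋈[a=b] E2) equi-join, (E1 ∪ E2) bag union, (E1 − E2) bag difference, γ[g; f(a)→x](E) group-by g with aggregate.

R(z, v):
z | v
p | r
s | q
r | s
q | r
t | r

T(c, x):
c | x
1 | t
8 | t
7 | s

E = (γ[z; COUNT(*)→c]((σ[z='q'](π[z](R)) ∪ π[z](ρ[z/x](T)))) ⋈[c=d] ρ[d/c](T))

Row counts bottom-up:
  R → 5
  π[z](R) → 5
  σ[z='q'](π[z](R)) → 1
  T → 3
  ρ[z/x](T) → 3
  π[z](ρ[z/x](T)) → 3
  (σ[z='q'](π[z](R)) ∪ π[z](ρ[z/x](T))) → 4
  γ[z; COUNT(*)→c]((σ[z='q'](π[z](R)) ∪ π[z](ρ[z/x](T)))) → 3
  T → 3
  ρ[d/c](T) → 3
  (γ[z; COUNT(*)→c]((σ[z='q'](π[z](R)) ∪ π[z](ρ[z/x](T)))) ⋈[c=d] ρ[d/c](T)) → 2

|E| = 2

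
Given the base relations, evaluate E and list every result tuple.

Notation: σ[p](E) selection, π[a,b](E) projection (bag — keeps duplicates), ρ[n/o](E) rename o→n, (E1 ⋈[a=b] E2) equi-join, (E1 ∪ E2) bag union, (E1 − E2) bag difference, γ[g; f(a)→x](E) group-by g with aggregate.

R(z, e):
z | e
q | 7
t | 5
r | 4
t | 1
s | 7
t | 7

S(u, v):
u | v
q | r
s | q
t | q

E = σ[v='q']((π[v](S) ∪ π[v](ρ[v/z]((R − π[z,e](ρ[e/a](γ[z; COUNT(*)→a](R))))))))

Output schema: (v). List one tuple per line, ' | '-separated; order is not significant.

Row counts bottom-up:
  S → 3
  π[v](S) → 3
  R → 6
  R → 6
  γ[z; COUNT(*)→a](R) → 4
  ρ[e/a](γ[z; COUNT(*)→a](R)) → 4
  π[z,e](ρ[e/a](γ[z; COUNT(*)→a](R))) → 4
  (R − π[z,e](ρ[e/a](γ[z; COUNT(*)→a](R)))) → 6
  ρ[v/z]((R − π[z,e](ρ[e/a](γ[z; COUNT(*)→a](R))))) → 6
  π[v](ρ[v/z]((R − π[z,e](ρ[e/a](γ[z; COUNT(*)→a](R)))))) → 6
  (π[v](S) ∪ π[v](ρ[v/z]((R − π[z,e](ρ[e/a](γ[z; COUNT(*)→a](R))))))) → 9
  σ[v='q']((π[v](S) ∪ π[v](ρ[v/z]((R − π[z,e](ρ[e/a](γ[z; COUNT(*)→a](R)))))))) → 3

== RESULT ==
v
q
q
q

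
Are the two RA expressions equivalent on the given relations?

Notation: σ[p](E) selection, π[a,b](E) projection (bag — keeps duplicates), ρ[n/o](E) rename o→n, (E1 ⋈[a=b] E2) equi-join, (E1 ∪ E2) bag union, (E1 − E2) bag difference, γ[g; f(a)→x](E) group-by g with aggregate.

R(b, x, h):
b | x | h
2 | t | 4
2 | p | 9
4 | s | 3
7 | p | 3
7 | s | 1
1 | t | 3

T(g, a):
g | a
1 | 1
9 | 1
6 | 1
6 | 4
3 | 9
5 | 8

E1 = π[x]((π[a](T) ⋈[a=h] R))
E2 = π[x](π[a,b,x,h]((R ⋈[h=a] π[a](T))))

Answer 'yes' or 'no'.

E1 subexpression sizes:
  T → 6
  π[a](T) → 6
  R → 6
  (π[a](T) ⋈[a=h] R) → 5
  π[x]((π[a](T) ⋈[a=h] R)) → 5
E2 subexpression sizes:
  R → 6
  T → 6
  π[a](T) → 6
  (R ⋈[h=a] π[a](T)) → 5
  π[a,b,x,h]((R ⋈[h=a] π[a](T))) → 5
  π[x](π[a,b,x,h]((R ⋈[h=a] π[a](T)))) → 5

E1 and E2 produce the same multiset:
x
p
s
s
s
t

yes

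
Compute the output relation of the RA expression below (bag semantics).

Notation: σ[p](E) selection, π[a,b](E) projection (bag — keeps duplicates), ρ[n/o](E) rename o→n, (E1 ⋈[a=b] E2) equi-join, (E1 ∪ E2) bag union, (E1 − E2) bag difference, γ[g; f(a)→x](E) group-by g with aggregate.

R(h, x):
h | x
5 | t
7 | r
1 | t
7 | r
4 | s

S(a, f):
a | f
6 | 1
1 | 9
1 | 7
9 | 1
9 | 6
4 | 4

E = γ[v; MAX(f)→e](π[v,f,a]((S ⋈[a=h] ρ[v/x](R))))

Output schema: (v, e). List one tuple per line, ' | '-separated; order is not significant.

Subexpression sizes:
  S → 6
  R → 5
  ρ[v/x](R) → 5
  (S ⋈[a=h] ρ[v/x](R)) → 3
  π[v,f,a]((S ⋈[a=h] ρ[v/x](R))) → 3
  γ[v; MAX(f)→e](π[v,f,a]((S ⋈[a=h] ρ[v/x](R)))) → 2

== RESULT ==
v | e
s | 4
t | 9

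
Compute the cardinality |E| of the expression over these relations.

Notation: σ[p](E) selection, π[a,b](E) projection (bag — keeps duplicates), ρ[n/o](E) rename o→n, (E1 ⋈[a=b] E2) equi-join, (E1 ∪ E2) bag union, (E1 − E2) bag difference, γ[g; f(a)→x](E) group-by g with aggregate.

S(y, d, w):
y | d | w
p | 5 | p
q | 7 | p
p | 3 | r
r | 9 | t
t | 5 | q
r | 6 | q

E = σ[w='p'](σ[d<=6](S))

Per-node cardinality:
  S → 6
  σ[d<=6](S) → 4
  σ[w='p'](σ[d<=6](S)) → 1

|E| = 1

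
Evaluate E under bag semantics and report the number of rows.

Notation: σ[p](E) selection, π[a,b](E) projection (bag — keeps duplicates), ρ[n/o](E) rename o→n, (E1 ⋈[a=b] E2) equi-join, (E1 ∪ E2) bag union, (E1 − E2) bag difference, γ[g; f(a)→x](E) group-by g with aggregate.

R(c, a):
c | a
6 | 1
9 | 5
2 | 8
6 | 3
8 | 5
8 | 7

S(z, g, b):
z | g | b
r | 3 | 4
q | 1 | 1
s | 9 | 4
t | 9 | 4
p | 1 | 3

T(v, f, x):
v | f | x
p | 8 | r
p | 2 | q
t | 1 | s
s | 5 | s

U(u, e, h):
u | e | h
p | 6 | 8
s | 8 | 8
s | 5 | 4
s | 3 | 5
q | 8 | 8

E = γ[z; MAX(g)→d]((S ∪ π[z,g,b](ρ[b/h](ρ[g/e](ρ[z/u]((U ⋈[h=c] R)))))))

Row counts bottom-up:
  S → 5
  U → 5
  R → 6
  (U ⋈[h=c] R) → 6
  ρ[z/u]((U ⋈[h=c] R)) → 6
  ρ[g/e](ρ[z/u]((U ⋈[h=c] R))) → 6
  ρ[b/h](ρ[g/e](ρ[z/u]((U ⋈[h=c] R)))) → 6
  π[z,g,b](ρ[b/h](ρ[g/e](ρ[z/u]((U ⋈[h=c] R))))) → 6
  (S ∪ π[z,g,b](ρ[b/h](ρ[g/e](ρ[z/u]((U ⋈[h=c] R)))))) → 11
  γ[z; MAX(g)→d]((S ∪ π[z,g,b](ρ[b/h](ρ[g/e](ρ[z/u]((U ⋈[h=c] R))))))) → 5

|E| = 5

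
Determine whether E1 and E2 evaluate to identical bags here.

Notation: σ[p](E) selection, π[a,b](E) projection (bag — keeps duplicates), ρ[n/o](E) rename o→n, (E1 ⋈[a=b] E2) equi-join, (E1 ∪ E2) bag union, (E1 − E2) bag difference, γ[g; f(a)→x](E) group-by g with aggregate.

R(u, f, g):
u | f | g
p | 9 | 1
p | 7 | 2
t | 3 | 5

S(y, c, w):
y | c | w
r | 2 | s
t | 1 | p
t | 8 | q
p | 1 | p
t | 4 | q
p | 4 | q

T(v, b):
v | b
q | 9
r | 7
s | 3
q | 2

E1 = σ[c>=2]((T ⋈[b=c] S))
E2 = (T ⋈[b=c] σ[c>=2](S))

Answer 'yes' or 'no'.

E1 per-node cardinality:
  T → 4
  S → 6
  (T ⋈[b=c] S) → 1
  σ[c>=2]((T ⋈[b=c] S)) → 1
E2 per-node cardinality:
  T → 4
  S → 6
  σ[c>=2](S) → 4
  (T ⋈[b=c] σ[c>=2](S)) → 1

E1 and E2 produce the same multiset:
v | b | y | c | w
q | 2 | r | 2 | s

yes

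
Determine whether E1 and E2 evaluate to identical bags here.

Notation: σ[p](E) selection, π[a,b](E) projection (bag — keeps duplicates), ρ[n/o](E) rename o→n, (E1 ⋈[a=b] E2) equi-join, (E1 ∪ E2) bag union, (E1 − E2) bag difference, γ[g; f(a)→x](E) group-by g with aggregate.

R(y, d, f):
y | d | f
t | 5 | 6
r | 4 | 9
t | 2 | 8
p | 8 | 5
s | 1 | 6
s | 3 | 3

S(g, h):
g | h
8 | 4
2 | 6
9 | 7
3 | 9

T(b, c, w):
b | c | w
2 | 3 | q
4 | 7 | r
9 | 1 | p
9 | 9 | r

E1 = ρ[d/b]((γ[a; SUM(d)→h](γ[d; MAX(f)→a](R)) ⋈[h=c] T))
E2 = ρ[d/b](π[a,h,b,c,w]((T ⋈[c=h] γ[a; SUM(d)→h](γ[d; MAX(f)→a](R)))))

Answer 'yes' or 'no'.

E1 per-node cardinality:
  R → 6
  γ[d; MAX(f)→a](R) → 6
  γ[a; SUM(d)→h](γ[d; MAX(f)→a](R)) → 5
  T → 4
  (γ[a; SUM(d)→h](γ[d; MAX(f)→a](R)) ⋈[h=c] T) → 1
  ρ[d/b]((γ[a; SUM(d)→h](γ[d; MAX(f)→a](R)) ⋈[h=c] T)) → 1
E2 per-node cardinality:
  T → 4
  R → 6
  γ[d; MAX(f)→a](R) → 6
  γ[a; SUM(d)→h](γ[d; MAX(f)→a](R)) → 5
  (T ⋈[c=h] γ[a; SUM(d)→h](γ[d; MAX(f)→a](R))) → 1
  π[a,h,b,c,w]((T ⋈[c=h] γ[a; SUM(d)→h](γ[d; MAX(f)→a](R)))) → 1
  ρ[d/b](π[a,h,b,c,w]((T ⋈[c=h] γ[a; SUM(d)→h](γ[d; MAX(f)→a](R))))) → 1

E1 and E2 produce the same multiset:
a | h | d | c | w
3 | 3 | 2 | 3 | q

yes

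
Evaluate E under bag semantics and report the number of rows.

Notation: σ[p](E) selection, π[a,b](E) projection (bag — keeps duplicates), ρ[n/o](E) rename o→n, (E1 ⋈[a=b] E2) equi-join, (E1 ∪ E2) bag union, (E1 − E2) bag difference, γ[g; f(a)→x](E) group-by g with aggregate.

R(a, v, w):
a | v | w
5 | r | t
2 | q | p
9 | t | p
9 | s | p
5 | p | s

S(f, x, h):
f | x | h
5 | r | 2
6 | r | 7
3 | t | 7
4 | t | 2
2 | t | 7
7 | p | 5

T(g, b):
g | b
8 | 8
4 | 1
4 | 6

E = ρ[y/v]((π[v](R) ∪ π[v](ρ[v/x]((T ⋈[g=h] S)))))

Per-node cardinality:
  R → 5
  π[v](R) → 5
  T → 3
  S → 6
  (T ⋈[g=h] S) → 0
  ρ[v/x]((T ⋈[g=h] S)) → 0
  π[v](ρ[v/x]((T ⋈[g=h] S))) → 0
  (π[v](R) ∪ π[v](ρ[v/x]((T ⋈[g=h] S)))) → 5
  ρ[y/v]((π[v](R) ∪ π[v](ρ[v/x]((T ⋈[g=h] S))))) → 5

|E| = 5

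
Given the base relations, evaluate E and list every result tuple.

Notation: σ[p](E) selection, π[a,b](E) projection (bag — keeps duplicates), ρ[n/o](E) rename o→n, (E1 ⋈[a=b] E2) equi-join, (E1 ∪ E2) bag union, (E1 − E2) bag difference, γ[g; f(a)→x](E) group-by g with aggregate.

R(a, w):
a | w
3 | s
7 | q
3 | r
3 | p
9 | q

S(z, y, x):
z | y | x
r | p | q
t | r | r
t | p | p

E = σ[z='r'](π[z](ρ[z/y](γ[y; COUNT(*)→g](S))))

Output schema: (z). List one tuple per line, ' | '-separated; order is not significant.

Subexpression sizes:
  S → 3
  γ[y; COUNT(*)→g](S) → 2
  ρ[z/y](γ[y; COUNT(*)→g](S)) → 2
  π[z](ρ[z/y](γ[y; COUNT(*)→g](S))) → 2
  σ[z='r'](π[z](ρ[z/y](γ[y; COUNT(*)→g](S)))) → 1

== RESULT ==
z
r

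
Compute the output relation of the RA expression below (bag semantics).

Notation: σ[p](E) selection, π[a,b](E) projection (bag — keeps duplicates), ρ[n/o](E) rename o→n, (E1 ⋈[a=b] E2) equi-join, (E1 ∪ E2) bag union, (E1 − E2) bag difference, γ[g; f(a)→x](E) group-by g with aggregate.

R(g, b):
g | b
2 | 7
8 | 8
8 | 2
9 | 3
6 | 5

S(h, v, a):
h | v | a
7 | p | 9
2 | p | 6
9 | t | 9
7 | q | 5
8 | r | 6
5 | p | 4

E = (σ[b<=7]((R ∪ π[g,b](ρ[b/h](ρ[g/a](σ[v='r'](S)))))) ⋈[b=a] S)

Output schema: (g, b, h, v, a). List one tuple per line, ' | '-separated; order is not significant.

Per-node cardinality:
  R → 5
  S → 6
  σ[v='r'](S) → 1
  ρ[g/a](σ[v='r'](S)) → 1
  ρ[b/h](ρ[g/a](σ[v='r'](S))) → 1
  π[g,b](ρ[b/h](ρ[g/a](σ[v='r'](S)))) → 1
  (R ∪ π[g,b](ρ[b/h](ρ[g/a](σ[v='r'](S))))) → 6
  σ[b<=7]((R ∪ π[g,b](ρ[b/h](ρ[g/a](σ[v='r'](S)))))) → 4
  S → 6
  (σ[b<=7]((R ∪ π[g,b](ρ[b/h](ρ[g/a](σ[v='r'](S)))))) ⋈[b=a] S) → 1

== RESULT ==
g | b | h | v | a
6 | 5 | 7 | q | 5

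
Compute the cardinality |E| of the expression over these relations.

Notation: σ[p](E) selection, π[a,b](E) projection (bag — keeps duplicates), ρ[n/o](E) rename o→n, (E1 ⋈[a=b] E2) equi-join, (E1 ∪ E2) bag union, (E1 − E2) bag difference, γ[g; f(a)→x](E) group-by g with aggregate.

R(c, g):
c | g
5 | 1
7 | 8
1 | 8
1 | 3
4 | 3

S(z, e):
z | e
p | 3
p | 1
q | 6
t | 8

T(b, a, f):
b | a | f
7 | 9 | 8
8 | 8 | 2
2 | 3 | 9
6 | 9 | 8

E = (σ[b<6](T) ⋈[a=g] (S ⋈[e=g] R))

Row counts bottom-up:
  T → 4
  σ[b<6](T) → 1
  S → 4
  R → 5
  (S ⋈[e=g] R) → 5
  (σ[b<6](T) ⋈[a=g] (S ⋈[e=g] R)) → 2

|E| = 2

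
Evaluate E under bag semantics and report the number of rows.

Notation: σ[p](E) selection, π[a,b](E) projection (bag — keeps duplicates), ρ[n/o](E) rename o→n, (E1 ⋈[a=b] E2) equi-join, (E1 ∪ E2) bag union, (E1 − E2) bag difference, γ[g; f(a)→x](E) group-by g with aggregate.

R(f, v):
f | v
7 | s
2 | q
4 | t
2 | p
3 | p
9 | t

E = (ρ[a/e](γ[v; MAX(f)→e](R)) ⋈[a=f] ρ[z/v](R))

Row counts bottom-up:
  R → 6
  γ[v; MAX(f)→e](R) → 4
  ρ[a/e](γ[v; MAX(f)→e](R)) → 4
  R → 6
  ρ[z/v](R) → 6
  (ρ[a/e](γ[v; MAX(f)→e](R)) ⋈[a=f] ρ[z/v](R)) → 5

|E| = 5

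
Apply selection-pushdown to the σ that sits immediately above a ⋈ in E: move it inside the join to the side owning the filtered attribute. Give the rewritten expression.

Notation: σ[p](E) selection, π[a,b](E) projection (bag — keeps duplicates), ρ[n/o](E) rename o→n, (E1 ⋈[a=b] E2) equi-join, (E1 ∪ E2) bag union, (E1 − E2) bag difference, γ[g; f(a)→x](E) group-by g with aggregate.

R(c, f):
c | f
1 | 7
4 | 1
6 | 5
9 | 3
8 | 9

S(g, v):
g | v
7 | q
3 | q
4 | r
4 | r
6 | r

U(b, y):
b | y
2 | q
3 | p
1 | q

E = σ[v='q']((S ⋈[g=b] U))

σ filters on v, owned by the left side.
E' = (σ[v='q'](S) ⋈[g=b] U)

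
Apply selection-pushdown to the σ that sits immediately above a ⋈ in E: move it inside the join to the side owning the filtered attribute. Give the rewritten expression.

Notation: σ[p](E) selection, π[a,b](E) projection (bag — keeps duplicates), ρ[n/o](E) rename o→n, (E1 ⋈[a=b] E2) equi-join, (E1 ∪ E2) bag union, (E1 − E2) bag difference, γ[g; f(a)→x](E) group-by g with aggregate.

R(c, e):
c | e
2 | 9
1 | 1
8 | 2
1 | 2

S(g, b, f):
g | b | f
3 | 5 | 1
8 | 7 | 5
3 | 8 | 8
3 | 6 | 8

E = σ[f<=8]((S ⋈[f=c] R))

σ filters on f, owned by the left side.
E' = (σ[f<=8](S) ⋈[f=c] R)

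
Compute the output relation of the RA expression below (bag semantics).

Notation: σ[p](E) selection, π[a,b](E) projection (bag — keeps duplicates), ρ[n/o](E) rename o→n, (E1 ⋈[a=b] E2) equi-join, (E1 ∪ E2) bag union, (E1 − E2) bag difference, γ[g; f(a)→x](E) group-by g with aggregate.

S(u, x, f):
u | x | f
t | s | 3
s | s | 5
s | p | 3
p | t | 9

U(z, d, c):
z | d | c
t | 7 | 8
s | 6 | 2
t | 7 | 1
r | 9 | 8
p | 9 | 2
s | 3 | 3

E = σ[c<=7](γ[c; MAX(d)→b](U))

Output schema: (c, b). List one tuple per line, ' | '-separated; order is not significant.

Subexpression sizes:
  U → 6
  γ[c; MAX(d)→b](U) → 4
  σ[c<=7](γ[c; MAX(d)→b](U)) → 3

== RESULT ==
c | b
1 | 7
2 | 9
3 | 3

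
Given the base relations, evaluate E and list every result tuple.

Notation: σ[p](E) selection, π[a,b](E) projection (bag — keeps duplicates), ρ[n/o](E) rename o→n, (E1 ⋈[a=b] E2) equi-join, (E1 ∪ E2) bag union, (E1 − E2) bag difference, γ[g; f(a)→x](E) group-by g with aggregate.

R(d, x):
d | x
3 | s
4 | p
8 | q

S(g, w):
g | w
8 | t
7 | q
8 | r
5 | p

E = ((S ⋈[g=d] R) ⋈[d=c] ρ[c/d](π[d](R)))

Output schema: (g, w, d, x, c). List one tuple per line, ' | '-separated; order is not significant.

Per-node cardinality:
  S → 4
  R → 3
  (S ⋈[g=d] R) → 2
  R → 3
  π[d](R) → 3
  ρ[c/d](π[d](R)) → 3
  ((S ⋈[g=d] R) ⋈[d=c] ρ[c/d](π[d](R))) → 2

== RESULT ==
g | w | d | x | c
8 | r | 8 | q | 8
8 | t | 8 | q | 8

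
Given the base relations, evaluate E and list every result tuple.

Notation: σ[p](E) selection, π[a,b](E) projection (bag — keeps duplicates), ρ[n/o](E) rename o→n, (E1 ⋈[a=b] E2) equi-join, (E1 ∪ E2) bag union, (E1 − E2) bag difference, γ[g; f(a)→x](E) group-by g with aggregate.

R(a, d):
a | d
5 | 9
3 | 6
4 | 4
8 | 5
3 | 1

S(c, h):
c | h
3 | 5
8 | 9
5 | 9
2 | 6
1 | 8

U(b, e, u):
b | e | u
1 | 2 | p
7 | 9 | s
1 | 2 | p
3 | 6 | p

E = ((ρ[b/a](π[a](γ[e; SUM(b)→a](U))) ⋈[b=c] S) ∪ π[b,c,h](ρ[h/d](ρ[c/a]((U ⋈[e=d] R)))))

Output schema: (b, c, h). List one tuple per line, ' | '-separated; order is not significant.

Row counts bottom-up:
  U → 4
  γ[e; SUM(b)→a](U) → 3
  π[a](γ[e; SUM(b)→a](U)) → 3
  ρ[b/a](π[a](γ[e; SUM(b)→a](U))) → 3
  S → 5
  (ρ[b/a](π[a](γ[e; SUM(b)→a](U))) ⋈[b=c] S) → 2
  U → 4
  R → 5
  (U ⋈[e=d] R) → 2
  ρ[c/a]((U ⋈[e=d] R)) → 2
  ρ[h/d](ρ[c/a]((U ⋈[e=d] R))) → 2
  π[b,c,h](ρ[h/d](ρ[c/a]((U ⋈[e=d] R)))) → 2
  ((ρ[b/a](π[a](γ[e; SUM(b)→a](U))) ⋈[b=c] S) ∪ π[b,c,h](ρ[h/d](ρ[c/a]((U ⋈[e=d] R))))) → 4

== RESULT ==
b | c | h
2 | 2 | 6
3 | 3 | 5
3 | 3 | 6
7 | 5 | 9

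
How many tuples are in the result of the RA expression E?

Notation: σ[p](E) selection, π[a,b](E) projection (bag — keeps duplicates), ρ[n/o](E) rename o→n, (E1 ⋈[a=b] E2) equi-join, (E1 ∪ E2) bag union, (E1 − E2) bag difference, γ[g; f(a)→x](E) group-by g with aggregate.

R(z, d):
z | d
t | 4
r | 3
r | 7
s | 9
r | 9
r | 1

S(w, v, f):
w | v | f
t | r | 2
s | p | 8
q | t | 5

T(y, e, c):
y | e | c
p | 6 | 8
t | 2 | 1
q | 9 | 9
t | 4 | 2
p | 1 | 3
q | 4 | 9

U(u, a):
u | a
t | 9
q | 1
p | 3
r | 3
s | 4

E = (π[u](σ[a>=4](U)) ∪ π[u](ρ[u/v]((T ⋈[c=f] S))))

Subexpression sizes:
  U → 5
  σ[a>=4](U) → 2
  π[u](σ[a>=4](U)) → 2
  T → 6
  S → 3
  (T ⋈[c=f] S) → 2
  ρ[u/v]((T ⋈[c=f] S)) → 2
  π[u](ρ[u/v]((T ⋈[c=f] S))) → 2
  (π[u](σ[a>=4](U)) ∪ π[u](ρ[u/v]((T ⋈[c=f] S)))) → 4

|E| = 4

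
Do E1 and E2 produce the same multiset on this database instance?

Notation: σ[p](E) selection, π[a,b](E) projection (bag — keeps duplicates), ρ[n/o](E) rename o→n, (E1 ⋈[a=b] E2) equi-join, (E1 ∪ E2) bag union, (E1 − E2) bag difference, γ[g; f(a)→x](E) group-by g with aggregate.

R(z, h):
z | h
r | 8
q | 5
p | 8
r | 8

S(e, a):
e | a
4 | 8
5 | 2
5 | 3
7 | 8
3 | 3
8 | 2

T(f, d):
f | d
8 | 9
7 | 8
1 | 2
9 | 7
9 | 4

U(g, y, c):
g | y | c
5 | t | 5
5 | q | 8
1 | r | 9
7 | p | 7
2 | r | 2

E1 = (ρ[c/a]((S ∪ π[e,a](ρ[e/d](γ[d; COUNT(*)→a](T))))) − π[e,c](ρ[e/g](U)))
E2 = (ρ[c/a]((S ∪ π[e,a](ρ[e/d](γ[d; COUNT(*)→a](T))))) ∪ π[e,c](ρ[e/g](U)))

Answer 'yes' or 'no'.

E1 stepwise |·|:
  S → 6
  T → 5
  γ[d; COUNT(*)→a](T) → 5
  ρ[e/d](γ[d; COUNT(*)→a](T)) → 5
  π[e,a](ρ[e/d](γ[d; COUNT(*)→a](T))) → 5
  (S ∪ π[e,a](ρ[e/d](γ[d; COUNT(*)→a](T)))) → 11
  ρ[c/a]((S ∪ π[e,a](ρ[e/d](γ[d; COUNT(*)→a](T))))) → 11
  U → 5
  ρ[e/g](U) → 5
  π[e,c](ρ[e/g](U)) → 5
  (ρ[c/a]((S ∪ π[e,a](ρ[e/d](γ[d; COUNT(*)→a](T))))) − π[e,c](ρ[e/g](U))) → 11
E2 stepwise |·|:
  S → 6
  T → 5
  γ[d; COUNT(*)→a](T) → 5
  ρ[e/d](γ[d; COUNT(*)→a](T)) → 5
  π[e,a](ρ[e/d](γ[d; COUNT(*)→a](T))) → 5
  (S ∪ π[e,a](ρ[e/d](γ[d; COUNT(*)→a](T)))) → 11
  ρ[c/a]((S ∪ π[e,a](ρ[e/d](γ[d; COUNT(*)→a](T))))) → 11
  U → 5
  ρ[e/g](U) → 5
  π[e,c](ρ[e/g](U)) → 5
  (ρ[c/a]((S ∪ π[e,a](ρ[e/d](γ[d; COUNT(*)→a](T))))) ∪ π[e,c](ρ[e/g](U))) → 16

E1 result:
e | c
2 | 1
3 | 3
4 | 1
4 | 8
5 | 2
5 | 3
7 | 1
7 | 8
8 | 1
8 | 2
9 | 1
E2 result:
e | c
1 | 9
2 | 1
2 | 2
3 | 3
4 | 1
4 | 8
5 | 2
5 | 3
5 | 5
5 | 8
7 | 1
7 | 7
7 | 8
8 | 1
8 | 2
9 | 1
Witness: (2, 2) appears 0× in E1 but 1× in E2.

no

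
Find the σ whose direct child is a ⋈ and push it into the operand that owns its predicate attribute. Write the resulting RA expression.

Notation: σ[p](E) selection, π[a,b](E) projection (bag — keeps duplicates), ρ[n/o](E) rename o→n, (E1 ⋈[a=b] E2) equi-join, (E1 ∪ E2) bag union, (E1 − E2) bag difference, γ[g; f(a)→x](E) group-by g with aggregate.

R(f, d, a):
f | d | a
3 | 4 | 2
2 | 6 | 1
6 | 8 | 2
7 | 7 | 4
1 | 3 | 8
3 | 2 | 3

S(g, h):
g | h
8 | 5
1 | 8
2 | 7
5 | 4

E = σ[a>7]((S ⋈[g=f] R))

σ filters on a, owned by the right side.
E' = (S ⋈[g=f] σ[a>7](R))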